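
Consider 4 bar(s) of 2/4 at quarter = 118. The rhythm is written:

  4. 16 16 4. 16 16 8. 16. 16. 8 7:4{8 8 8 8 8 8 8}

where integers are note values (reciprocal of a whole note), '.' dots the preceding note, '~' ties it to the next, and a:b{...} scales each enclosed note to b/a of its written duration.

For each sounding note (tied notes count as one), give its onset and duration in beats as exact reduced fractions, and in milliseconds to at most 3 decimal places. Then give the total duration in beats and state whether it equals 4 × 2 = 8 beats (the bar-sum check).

1) 0.0ms=0b +762.712ms=3/2b
2) 762.712ms=3/2b +127.119ms=1/4b
3) 889.831ms=7/4b +127.119ms=1/4b
4) 1016.949ms=2b +762.712ms=3/2b
5) 1779.661ms=7/2b +127.119ms=1/4b
6) 1906.78ms=15/4b +127.119ms=1/4b
7) 2033.898ms=4b +381.356ms=3/4b
8) 2415.254ms=19/4b +190.678ms=3/8b
9) 2605.932ms=41/8b +190.678ms=3/8b
10) 2796.61ms=11/2b +254.237ms=1/2b
11) 3050.847ms=6b +145.278ms=2/7b
12) 3196.126ms=44/7b +145.278ms=2/7b
13) 3341.404ms=46/7b +145.278ms=2/7b
14) 3486.683ms=48/7b +145.278ms=2/7b
15) 3631.961ms=50/7b +145.278ms=2/7b
16) 3777.24ms=52/7b +145.278ms=2/7b
17) 3922.518ms=54/7b +145.278ms=2/7b
Σ=8b of 8 (118bpm 2/4) — PASS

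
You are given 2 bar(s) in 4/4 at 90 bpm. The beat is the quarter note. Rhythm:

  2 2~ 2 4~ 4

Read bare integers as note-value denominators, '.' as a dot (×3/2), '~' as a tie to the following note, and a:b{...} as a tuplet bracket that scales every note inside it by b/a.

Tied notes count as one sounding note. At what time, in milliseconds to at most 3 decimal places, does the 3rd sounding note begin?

1. 0.0ms @ 0 + 1333.333ms (2)
2. 1333.333ms @ 2 + 2666.667ms (4)
3. 4000.0ms @ 6 + 1333.333ms (2)

note 3 onset = 6b = 4000.0ms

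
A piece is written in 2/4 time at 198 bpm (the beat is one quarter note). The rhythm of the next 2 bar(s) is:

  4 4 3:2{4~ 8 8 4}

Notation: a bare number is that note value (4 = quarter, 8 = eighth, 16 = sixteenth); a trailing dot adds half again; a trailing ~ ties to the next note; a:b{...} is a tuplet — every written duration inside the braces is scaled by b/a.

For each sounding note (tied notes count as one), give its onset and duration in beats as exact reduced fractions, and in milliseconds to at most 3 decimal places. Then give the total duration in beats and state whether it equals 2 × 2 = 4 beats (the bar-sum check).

1) 0.0ms=0b +303.03ms=1b
2) 303.03ms=1b +303.03ms=1b
3) 606.061ms=2b +303.03ms=1b
4) 909.091ms=3b +101.01ms=1/3b
5) 1010.101ms=10/3b +202.02ms=2/3b
Σ=4b of 4 (198bpm 2/4) — PASS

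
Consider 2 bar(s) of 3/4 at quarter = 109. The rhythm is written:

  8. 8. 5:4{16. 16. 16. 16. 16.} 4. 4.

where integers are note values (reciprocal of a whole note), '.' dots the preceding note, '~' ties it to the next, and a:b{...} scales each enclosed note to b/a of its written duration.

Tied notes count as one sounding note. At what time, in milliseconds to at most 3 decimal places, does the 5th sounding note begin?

1. 0.0ms @ 0 + 412.844ms (3/4)
2. 412.844ms @ 3/4 + 412.844ms (3/4)
3. 825.688ms @ 3/2 + 165.138ms (3/10)
4. 990.826ms @ 9/5 + 165.138ms (3/10)
5. 1155.963ms @ 21/10 + 165.138ms (3/10)
6. 1321.101ms @ 12/5 + 165.138ms (3/10)
7. 1486.239ms @ 27/10 + 165.138ms (3/10)
8. 1651.376ms @ 3 + 825.688ms (3/2)
9. 2477.064ms @ 9/2 + 825.688ms (3/2)

note 5 onset = 21/10b = 1155.963ms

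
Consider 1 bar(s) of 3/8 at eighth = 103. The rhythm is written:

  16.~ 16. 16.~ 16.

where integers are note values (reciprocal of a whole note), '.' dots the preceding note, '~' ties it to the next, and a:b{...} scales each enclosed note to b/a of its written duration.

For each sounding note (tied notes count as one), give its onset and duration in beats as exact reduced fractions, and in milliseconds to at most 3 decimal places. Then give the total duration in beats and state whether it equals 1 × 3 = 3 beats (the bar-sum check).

1) 0.0ms=0b +873.786ms=3/2b
2) 873.786ms=3/2b +873.786ms=3/2b
Σ=3b of 3 (103bpm 3/8) — PASS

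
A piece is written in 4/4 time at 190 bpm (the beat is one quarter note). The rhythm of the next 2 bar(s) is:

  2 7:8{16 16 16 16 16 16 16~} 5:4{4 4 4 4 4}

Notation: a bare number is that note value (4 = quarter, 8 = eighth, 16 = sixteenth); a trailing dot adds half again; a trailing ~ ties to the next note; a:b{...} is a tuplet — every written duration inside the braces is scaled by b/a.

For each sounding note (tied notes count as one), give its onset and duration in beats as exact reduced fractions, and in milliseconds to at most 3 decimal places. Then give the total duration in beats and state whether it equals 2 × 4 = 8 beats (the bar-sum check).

1) 0.0ms=0b +631.579ms=2b
2) 631.579ms=2b +90.226ms=2/7b
3) 721.805ms=16/7b +90.226ms=2/7b
4) 812.03ms=18/7b +90.226ms=2/7b
5) 902.256ms=20/7b +90.226ms=2/7b
6) 992.481ms=22/7b +90.226ms=2/7b
7) 1082.707ms=24/7b +90.226ms=2/7b
8) 1172.932ms=26/7b +342.857ms=38/35b
9) 1515.789ms=24/5b +252.632ms=4/5b
10) 1768.421ms=28/5b +252.632ms=4/5b
11) 2021.053ms=32/5b +252.632ms=4/5b
12) 2273.684ms=36/5b +252.632ms=4/5b
Σ=8b of 8 (190bpm 4/4) — PASS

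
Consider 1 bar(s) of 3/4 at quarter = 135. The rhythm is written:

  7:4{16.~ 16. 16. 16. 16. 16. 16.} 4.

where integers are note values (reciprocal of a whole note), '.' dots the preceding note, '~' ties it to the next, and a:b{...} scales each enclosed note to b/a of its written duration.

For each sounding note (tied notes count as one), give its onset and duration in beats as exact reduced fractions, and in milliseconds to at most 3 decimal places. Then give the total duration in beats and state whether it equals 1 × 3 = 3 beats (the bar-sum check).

1) 0.0ms=0b +190.476ms=3/7b
2) 190.476ms=3/7b +95.238ms=3/14b
3) 285.714ms=9/14b +95.238ms=3/14b
4) 380.952ms=6/7b +95.238ms=3/14b
5) 476.19ms=15/14b +95.238ms=3/14b
6) 571.429ms=9/7b +95.238ms=3/14b
7) 666.667ms=3/2b +666.667ms=3/2b
Σ=3b of 3 (135bpm 3/4) — PASS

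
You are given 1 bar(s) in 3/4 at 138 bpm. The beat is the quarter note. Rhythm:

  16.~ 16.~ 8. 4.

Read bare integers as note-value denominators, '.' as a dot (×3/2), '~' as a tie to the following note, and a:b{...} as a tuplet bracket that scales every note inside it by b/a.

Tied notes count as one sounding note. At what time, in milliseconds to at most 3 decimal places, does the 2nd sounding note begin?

note 2 onset = 3/2b = 652.174ms

1. 0.0ms @ 0 + 652.174ms (3/2)
2. 652.174ms @ 3/2 + 652.174ms (3/2)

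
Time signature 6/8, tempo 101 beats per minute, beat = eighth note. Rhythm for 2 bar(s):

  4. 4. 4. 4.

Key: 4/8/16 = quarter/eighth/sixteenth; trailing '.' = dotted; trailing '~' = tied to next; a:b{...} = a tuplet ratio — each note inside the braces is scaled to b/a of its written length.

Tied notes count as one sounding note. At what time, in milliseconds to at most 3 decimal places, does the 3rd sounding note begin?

1. 0.0ms @ 0 + 1782.178ms (3)
2. 1782.178ms @ 3 + 1782.178ms (3)
3. 3564.356ms @ 6 + 1782.178ms (3)
4. 5346.535ms @ 9 + 1782.178ms (3)

note 3 onset = 6b = 3564.356ms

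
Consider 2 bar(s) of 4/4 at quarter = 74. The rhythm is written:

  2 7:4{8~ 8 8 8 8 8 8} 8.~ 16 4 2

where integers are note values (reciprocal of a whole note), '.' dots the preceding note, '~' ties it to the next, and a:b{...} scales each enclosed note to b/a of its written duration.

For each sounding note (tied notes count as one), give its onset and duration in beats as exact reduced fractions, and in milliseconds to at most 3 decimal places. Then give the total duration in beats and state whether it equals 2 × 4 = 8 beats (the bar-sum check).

1) 0.0ms=0b +1621.622ms=2b
2) 1621.622ms=2b +463.32ms=4/7b
3) 2084.942ms=18/7b +231.66ms=2/7b
4) 2316.602ms=20/7b +231.66ms=2/7b
5) 2548.263ms=22/7b +231.66ms=2/7b
6) 2779.923ms=24/7b +231.66ms=2/7b
7) 3011.583ms=26/7b +231.66ms=2/7b
8) 3243.243ms=4b +810.811ms=1b
9) 4054.054ms=5b +810.811ms=1b
10) 4864.865ms=6b +1621.622ms=2b
Σ=8b of 8 (74bpm 4/4) — PASS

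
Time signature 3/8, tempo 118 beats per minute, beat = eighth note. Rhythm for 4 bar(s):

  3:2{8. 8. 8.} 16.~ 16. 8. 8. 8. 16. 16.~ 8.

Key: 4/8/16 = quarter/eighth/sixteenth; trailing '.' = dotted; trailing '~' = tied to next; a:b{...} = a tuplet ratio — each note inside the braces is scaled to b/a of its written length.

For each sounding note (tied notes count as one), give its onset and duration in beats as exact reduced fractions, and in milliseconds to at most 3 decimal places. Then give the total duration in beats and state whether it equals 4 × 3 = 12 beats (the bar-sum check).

1) 0.0ms=0b +508.475ms=1b
2) 508.475ms=1b +508.475ms=1b
3) 1016.949ms=2b +508.475ms=1b
4) 1525.424ms=3b +762.712ms=3/2b
5) 2288.136ms=9/2b +762.712ms=3/2b
6) 3050.847ms=6b +762.712ms=3/2b
7) 3813.559ms=15/2b +762.712ms=3/2b
8) 4576.271ms=9b +381.356ms=3/4b
9) 4957.627ms=39/4b +1144.068ms=9/4b
Σ=12b of 12 (118bpm 3/8) — PASS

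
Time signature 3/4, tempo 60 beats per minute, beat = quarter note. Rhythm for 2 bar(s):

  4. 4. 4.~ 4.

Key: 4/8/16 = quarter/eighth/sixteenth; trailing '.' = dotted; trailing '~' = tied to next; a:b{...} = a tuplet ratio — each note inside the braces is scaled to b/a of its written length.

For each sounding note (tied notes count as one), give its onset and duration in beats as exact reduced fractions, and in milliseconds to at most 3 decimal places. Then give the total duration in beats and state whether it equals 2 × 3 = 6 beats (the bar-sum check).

1) 0.0ms=0b +1500.0ms=3/2b
2) 1500.0ms=3/2b +1500.0ms=3/2b
3) 3000.0ms=3b +3000.0ms=3b
Σ=6b of 6 (60bpm 3/4) — PASS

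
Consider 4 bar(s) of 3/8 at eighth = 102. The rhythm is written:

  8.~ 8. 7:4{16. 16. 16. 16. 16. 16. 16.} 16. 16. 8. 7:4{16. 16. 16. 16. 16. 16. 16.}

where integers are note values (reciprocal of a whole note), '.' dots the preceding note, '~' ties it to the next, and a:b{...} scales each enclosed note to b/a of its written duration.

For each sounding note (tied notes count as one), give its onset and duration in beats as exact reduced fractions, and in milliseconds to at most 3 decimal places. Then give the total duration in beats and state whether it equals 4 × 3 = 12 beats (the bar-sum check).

1) 0.0ms=0b +1764.706ms=3b
2) 1764.706ms=3b +252.101ms=3/7b
3) 2016.807ms=24/7b +252.101ms=3/7b
4) 2268.908ms=27/7b +252.101ms=3/7b
5) 2521.008ms=30/7b +252.101ms=3/7b
6) 2773.109ms=33/7b +252.101ms=3/7b
7) 3025.21ms=36/7b +252.101ms=3/7b
8) 3277.311ms=39/7b +252.101ms=3/7b
9) 3529.412ms=6b +441.176ms=3/4b
10) 3970.588ms=27/4b +441.176ms=3/4b
11) 4411.765ms=15/2b +882.353ms=3/2b
12) 5294.118ms=9b +252.101ms=3/7b
13) 5546.218ms=66/7b +252.101ms=3/7b
14) 5798.319ms=69/7b +252.101ms=3/7b
15) 6050.42ms=72/7b +252.101ms=3/7b
16) 6302.521ms=75/7b +252.101ms=3/7b
17) 6554.622ms=78/7b +252.101ms=3/7b
18) 6806.723ms=81/7b +252.101ms=3/7b
Σ=12b of 12 (102bpm 3/8) — PASS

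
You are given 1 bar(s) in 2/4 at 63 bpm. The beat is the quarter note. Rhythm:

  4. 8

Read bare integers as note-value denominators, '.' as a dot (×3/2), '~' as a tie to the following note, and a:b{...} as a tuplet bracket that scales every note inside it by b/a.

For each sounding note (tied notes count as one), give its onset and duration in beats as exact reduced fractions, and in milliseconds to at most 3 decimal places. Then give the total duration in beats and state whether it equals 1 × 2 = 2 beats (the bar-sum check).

1) 0.0ms=0b +1428.571ms=3/2b
2) 1428.571ms=3/2b +476.19ms=1/2b
Σ=2b of 2 (63bpm 2/4) — PASS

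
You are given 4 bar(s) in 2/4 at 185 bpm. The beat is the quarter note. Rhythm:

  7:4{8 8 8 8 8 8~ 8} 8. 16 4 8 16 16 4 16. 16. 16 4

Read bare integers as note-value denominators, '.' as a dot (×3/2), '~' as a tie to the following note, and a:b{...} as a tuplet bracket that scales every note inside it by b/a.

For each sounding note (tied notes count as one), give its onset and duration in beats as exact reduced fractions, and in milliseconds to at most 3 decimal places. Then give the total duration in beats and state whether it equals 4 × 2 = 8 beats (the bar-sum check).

1) 0.0ms=0b +92.664ms=2/7b
2) 92.664ms=2/7b +92.664ms=2/7b
3) 185.328ms=4/7b +92.664ms=2/7b
4) 277.992ms=6/7b +92.664ms=2/7b
5) 370.656ms=8/7b +92.664ms=2/7b
6) 463.32ms=10/7b +185.328ms=4/7b
7) 648.649ms=2b +243.243ms=3/4b
8) 891.892ms=11/4b +81.081ms=1/4b
9) 972.973ms=3b +324.324ms=1b
10) 1297.297ms=4b +162.162ms=1/2b
11) 1459.459ms=9/2b +81.081ms=1/4b
12) 1540.541ms=19/4b +81.081ms=1/4b
13) 1621.622ms=5b +324.324ms=1b
14) 1945.946ms=6b +121.622ms=3/8b
15) 2067.568ms=51/8b +121.622ms=3/8b
16) 2189.189ms=27/4b +81.081ms=1/4b
17) 2270.27ms=7b +324.324ms=1b
Σ=8b of 8 (185bpm 2/4) — PASS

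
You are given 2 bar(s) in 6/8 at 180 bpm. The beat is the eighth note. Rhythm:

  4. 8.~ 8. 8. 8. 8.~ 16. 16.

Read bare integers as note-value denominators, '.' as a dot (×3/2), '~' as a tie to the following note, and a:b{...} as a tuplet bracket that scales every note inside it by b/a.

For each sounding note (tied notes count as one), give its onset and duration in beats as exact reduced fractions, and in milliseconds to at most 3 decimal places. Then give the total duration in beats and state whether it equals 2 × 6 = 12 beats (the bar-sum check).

1) 0.0ms=0b +1000.0ms=3b
2) 1000.0ms=3b +1000.0ms=3b
3) 2000.0ms=6b +500.0ms=3/2b
4) 2500.0ms=15/2b +500.0ms=3/2b
5) 3000.0ms=9b +750.0ms=9/4b
6) 3750.0ms=45/4b +250.0ms=3/4b
Σ=12b of 12 (180bpm 6/8) — PASS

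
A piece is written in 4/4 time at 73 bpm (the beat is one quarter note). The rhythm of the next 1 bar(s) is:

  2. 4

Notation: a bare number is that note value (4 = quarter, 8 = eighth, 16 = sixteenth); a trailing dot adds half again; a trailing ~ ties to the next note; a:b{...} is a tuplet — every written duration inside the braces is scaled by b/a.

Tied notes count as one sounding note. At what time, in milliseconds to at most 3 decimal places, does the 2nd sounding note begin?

note 2 onset = 3b = 2465.753ms

1. 0.0ms @ 0 + 2465.753ms (3)
2. 2465.753ms @ 3 + 821.918ms (1)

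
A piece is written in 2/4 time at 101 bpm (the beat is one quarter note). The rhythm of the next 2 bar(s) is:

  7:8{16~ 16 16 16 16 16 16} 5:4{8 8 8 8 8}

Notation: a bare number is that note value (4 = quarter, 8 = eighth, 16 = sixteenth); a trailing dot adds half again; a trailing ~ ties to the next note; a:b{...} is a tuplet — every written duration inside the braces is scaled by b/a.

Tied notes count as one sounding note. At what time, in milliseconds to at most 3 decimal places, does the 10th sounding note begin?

note 10 onset = 16/5b = 1900.99ms

1. 0.0ms @ 0 + 339.463ms (4/7)
2. 339.463ms @ 4/7 + 169.731ms (2/7)
3. 509.194ms @ 6/7 + 169.731ms (2/7)
4. 678.925ms @ 8/7 + 169.731ms (2/7)
5. 848.656ms @ 10/7 + 169.731ms (2/7)
6. 1018.388ms @ 12/7 + 169.731ms (2/7)
7. 1188.119ms @ 2 + 237.624ms (2/5)
8. 1425.743ms @ 12/5 + 237.624ms (2/5)
9. 1663.366ms @ 14/5 + 237.624ms (2/5)
10. 1900.99ms @ 16/5 + 237.624ms (2/5)
11. 2138.614ms @ 18/5 + 237.624ms (2/5)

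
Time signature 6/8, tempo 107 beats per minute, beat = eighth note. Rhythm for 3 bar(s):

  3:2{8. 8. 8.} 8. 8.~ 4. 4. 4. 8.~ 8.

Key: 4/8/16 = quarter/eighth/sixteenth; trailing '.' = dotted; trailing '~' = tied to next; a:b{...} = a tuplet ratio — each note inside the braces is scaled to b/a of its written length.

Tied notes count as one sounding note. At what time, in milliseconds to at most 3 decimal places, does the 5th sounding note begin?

note 5 onset = 9/2b = 2523.364ms

1. 0.0ms @ 0 + 560.748ms (1)
2. 560.748ms @ 1 + 560.748ms (1)
3. 1121.495ms @ 2 + 560.748ms (1)
4. 1682.243ms @ 3 + 841.121ms (3/2)
5. 2523.364ms @ 9/2 + 2523.364ms (9/2)
6. 5046.729ms @ 9 + 1682.243ms (3)
7. 6728.972ms @ 12 + 1682.243ms (3)
8. 8411.215ms @ 15 + 1682.243ms (3)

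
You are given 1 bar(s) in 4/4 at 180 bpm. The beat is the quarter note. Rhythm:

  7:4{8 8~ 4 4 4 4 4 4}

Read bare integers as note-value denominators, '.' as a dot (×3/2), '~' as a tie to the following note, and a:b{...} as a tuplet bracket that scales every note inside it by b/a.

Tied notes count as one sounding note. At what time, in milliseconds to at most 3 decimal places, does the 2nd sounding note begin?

1. 0.0ms @ 0 + 95.238ms (2/7)
2. 95.238ms @ 2/7 + 285.714ms (6/7)
3. 380.952ms @ 8/7 + 190.476ms (4/7)
4. 571.429ms @ 12/7 + 190.476ms (4/7)
5. 761.905ms @ 16/7 + 190.476ms (4/7)
6. 952.381ms @ 20/7 + 190.476ms (4/7)
7. 1142.857ms @ 24/7 + 190.476ms (4/7)

note 2 onset = 2/7b = 95.238ms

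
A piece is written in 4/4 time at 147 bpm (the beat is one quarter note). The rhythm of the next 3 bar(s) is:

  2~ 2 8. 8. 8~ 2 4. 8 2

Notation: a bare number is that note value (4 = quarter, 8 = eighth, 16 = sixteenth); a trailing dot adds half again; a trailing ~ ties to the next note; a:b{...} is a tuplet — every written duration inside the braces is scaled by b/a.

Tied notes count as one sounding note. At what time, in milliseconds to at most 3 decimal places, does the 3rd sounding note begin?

note 3 onset = 19/4b = 1938.776ms

1. 0.0ms @ 0 + 1632.653ms (4)
2. 1632.653ms @ 4 + 306.122ms (3/4)
3. 1938.776ms @ 19/4 + 306.122ms (3/4)
4. 2244.898ms @ 11/2 + 1020.408ms (5/2)
5. 3265.306ms @ 8 + 612.245ms (3/2)
6. 3877.551ms @ 19/2 + 204.082ms (1/2)
7. 4081.633ms @ 10 + 816.327ms (2)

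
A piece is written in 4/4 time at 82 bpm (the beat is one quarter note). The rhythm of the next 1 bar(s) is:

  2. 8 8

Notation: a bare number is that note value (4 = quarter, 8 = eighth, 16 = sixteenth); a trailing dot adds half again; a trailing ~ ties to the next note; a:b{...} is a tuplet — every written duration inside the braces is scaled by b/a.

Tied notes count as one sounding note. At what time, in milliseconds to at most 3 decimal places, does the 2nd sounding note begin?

note 2 onset = 3b = 2195.122ms

1. 0.0ms @ 0 + 2195.122ms (3)
2. 2195.122ms @ 3 + 365.854ms (1/2)
3. 2560.976ms @ 7/2 + 365.854ms (1/2)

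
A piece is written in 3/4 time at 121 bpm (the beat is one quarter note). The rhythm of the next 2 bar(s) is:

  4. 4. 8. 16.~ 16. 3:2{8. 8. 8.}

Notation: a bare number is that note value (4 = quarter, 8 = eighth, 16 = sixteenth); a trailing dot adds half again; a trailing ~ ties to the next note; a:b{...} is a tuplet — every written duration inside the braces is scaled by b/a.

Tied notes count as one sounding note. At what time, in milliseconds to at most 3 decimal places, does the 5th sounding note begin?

note 5 onset = 9/2b = 2231.405ms

1. 0.0ms @ 0 + 743.802ms (3/2)
2. 743.802ms @ 3/2 + 743.802ms (3/2)
3. 1487.603ms @ 3 + 371.901ms (3/4)
4. 1859.504ms @ 15/4 + 371.901ms (3/4)
5. 2231.405ms @ 9/2 + 247.934ms (1/2)
6. 2479.339ms @ 5 + 247.934ms (1/2)
7. 2727.273ms @ 11/2 + 247.934ms (1/2)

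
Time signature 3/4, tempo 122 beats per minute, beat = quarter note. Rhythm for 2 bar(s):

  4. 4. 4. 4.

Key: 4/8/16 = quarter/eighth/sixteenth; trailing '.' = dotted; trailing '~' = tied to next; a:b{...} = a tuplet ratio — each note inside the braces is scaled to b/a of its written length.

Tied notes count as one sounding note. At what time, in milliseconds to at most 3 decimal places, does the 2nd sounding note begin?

note 2 onset = 3/2b = 737.705ms

1. 0.0ms @ 0 + 737.705ms (3/2)
2. 737.705ms @ 3/2 + 737.705ms (3/2)
3. 1475.41ms @ 3 + 737.705ms (3/2)
4. 2213.115ms @ 9/2 + 737.705ms (3/2)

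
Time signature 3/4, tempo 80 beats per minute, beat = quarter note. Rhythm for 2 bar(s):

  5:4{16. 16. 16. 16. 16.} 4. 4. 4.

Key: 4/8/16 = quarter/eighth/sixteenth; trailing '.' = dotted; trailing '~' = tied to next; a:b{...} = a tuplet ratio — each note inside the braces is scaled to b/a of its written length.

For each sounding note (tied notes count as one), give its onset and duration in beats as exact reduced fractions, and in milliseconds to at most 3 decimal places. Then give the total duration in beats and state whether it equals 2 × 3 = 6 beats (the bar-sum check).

1) 0.0ms=0b +225.0ms=3/10b
2) 225.0ms=3/10b +225.0ms=3/10b
3) 450.0ms=3/5b +225.0ms=3/10b
4) 675.0ms=9/10b +225.0ms=3/10b
5) 900.0ms=6/5b +225.0ms=3/10b
6) 1125.0ms=3/2b +1125.0ms=3/2b
7) 2250.0ms=3b +1125.0ms=3/2b
8) 3375.0ms=9/2b +1125.0ms=3/2b
Σ=6b of 6 (80bpm 3/4) — PASS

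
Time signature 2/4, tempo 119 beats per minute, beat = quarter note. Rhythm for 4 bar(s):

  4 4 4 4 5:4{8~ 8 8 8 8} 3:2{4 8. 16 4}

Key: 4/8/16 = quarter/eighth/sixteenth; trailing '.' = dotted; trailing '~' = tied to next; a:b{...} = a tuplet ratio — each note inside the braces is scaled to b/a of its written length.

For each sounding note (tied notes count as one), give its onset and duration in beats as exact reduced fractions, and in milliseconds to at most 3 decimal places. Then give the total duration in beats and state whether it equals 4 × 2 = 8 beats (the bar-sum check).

1) 0.0ms=0b +504.202ms=1b
2) 504.202ms=1b +504.202ms=1b
3) 1008.403ms=2b +504.202ms=1b
4) 1512.605ms=3b +504.202ms=1b
5) 2016.807ms=4b +403.361ms=4/5b
6) 2420.168ms=24/5b +201.681ms=2/5b
7) 2621.849ms=26/5b +201.681ms=2/5b
8) 2823.529ms=28/5b +201.681ms=2/5b
9) 3025.21ms=6b +336.134ms=2/3b
10) 3361.345ms=20/3b +252.101ms=1/2b
11) 3613.445ms=43/6b +84.034ms=1/6b
12) 3697.479ms=22/3b +336.134ms=2/3b
Σ=8b of 8 (119bpm 2/4) — PASS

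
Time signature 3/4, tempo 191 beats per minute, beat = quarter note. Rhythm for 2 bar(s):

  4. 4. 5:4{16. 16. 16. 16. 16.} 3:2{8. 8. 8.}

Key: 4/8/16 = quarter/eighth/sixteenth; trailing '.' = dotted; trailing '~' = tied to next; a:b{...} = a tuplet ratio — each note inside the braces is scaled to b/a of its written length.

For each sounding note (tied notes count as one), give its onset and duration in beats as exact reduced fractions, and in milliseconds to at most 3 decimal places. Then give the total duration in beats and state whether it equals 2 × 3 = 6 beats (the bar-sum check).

1) 0.0ms=0b +471.204ms=3/2b
2) 471.204ms=3/2b +471.204ms=3/2b
3) 942.408ms=3b +94.241ms=3/10b
4) 1036.649ms=33/10b +94.241ms=3/10b
5) 1130.89ms=18/5b +94.241ms=3/10b
6) 1225.131ms=39/10b +94.241ms=3/10b
7) 1319.372ms=21/5b +94.241ms=3/10b
8) 1413.613ms=9/2b +157.068ms=1/2b
9) 1570.681ms=5b +157.068ms=1/2b
10) 1727.749ms=11/2b +157.068ms=1/2b
Σ=6b of 6 (191bpm 3/4) — PASS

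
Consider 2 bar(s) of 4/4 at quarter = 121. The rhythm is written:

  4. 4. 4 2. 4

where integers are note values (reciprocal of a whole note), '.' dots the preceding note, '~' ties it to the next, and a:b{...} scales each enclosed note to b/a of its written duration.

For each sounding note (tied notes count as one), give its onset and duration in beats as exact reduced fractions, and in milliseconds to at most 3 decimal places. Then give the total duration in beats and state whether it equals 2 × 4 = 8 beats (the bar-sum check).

1) 0.0ms=0b +743.802ms=3/2b
2) 743.802ms=3/2b +743.802ms=3/2b
3) 1487.603ms=3b +495.868ms=1b
4) 1983.471ms=4b +1487.603ms=3b
5) 3471.074ms=7b +495.868ms=1b
Σ=8b of 8 (121bpm 4/4) — PASS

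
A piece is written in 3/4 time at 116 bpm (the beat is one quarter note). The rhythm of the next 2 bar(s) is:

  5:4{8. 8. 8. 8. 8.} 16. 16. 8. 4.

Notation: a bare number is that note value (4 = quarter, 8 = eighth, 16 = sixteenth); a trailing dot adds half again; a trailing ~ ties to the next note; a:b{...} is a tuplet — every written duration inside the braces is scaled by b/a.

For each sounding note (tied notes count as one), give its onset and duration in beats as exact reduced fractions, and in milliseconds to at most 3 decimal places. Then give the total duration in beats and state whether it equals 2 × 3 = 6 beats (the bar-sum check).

1) 0.0ms=0b +310.345ms=3/5b
2) 310.345ms=3/5b +310.345ms=3/5b
3) 620.69ms=6/5b +310.345ms=3/5b
4) 931.034ms=9/5b +310.345ms=3/5b
5) 1241.379ms=12/5b +310.345ms=3/5b
6) 1551.724ms=3b +193.966ms=3/8b
7) 1745.69ms=27/8b +193.966ms=3/8b
8) 1939.655ms=15/4b +387.931ms=3/4b
9) 2327.586ms=9/2b +775.862ms=3/2b
Σ=6b of 6 (116bpm 3/4) — PASS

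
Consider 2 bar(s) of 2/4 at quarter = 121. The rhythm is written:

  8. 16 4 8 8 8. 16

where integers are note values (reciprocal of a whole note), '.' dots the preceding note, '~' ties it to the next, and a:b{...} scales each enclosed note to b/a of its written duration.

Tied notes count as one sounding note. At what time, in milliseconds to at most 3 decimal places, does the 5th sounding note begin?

1. 0.0ms @ 0 + 371.901ms (3/4)
2. 371.901ms @ 3/4 + 123.967ms (1/4)
3. 495.868ms @ 1 + 495.868ms (1)
4. 991.736ms @ 2 + 247.934ms (1/2)
5. 1239.669ms @ 5/2 + 247.934ms (1/2)
6. 1487.603ms @ 3 + 371.901ms (3/4)
7. 1859.504ms @ 15/4 + 123.967ms (1/4)

note 5 onset = 5/2b = 1239.669ms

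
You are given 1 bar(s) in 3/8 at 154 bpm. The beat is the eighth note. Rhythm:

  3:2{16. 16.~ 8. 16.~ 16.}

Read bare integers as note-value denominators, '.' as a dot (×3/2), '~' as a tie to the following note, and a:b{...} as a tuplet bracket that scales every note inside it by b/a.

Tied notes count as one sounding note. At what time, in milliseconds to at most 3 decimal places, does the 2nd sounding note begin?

1. 0.0ms @ 0 + 194.805ms (1/2)
2. 194.805ms @ 1/2 + 584.416ms (3/2)
3. 779.221ms @ 2 + 389.61ms (1)

note 2 onset = 1/2b = 194.805ms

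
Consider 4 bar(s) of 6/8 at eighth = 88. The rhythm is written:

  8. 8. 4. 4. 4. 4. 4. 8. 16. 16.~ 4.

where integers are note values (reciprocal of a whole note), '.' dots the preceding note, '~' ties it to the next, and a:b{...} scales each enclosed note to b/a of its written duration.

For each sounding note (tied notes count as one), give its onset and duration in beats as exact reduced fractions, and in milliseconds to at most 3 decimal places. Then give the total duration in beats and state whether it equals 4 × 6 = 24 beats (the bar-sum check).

1) 0.0ms=0b +1022.727ms=3/2b
2) 1022.727ms=3/2b +1022.727ms=3/2b
3) 2045.455ms=3b +2045.455ms=3b
4) 4090.909ms=6b +2045.455ms=3b
5) 6136.364ms=9b +2045.455ms=3b
6) 8181.818ms=12b +2045.455ms=3b
7) 10227.273ms=15b +2045.455ms=3b
8) 12272.727ms=18b +1022.727ms=3/2b
9) 13295.455ms=39/2b +511.364ms=3/4b
10) 13806.818ms=81/4b +2556.818ms=15/4b
Σ=24b of 24 (88bpm 6/8) — PASS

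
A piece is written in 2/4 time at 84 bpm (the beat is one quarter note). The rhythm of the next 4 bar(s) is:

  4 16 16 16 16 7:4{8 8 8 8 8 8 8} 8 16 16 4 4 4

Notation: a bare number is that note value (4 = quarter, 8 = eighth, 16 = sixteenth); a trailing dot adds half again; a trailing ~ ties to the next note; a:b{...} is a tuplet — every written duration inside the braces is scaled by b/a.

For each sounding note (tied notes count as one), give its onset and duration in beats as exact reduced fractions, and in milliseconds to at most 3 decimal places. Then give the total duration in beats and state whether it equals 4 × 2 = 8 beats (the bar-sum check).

1) 0.0ms=0b +714.286ms=1b
2) 714.286ms=1b +178.571ms=1/4b
3) 892.857ms=5/4b +178.571ms=1/4b
4) 1071.429ms=3/2b +178.571ms=1/4b
5) 1250.0ms=7/4b +178.571ms=1/4b
6) 1428.571ms=2b +204.082ms=2/7b
7) 1632.653ms=16/7b +204.082ms=2/7b
8) 1836.735ms=18/7b +204.082ms=2/7b
9) 2040.816ms=20/7b +204.082ms=2/7b
10) 2244.898ms=22/7b +204.082ms=2/7b
11) 2448.98ms=24/7b +204.082ms=2/7b
12) 2653.061ms=26/7b +204.082ms=2/7b
13) 2857.143ms=4b +357.143ms=1/2b
14) 3214.286ms=9/2b +178.571ms=1/4b
15) 3392.857ms=19/4b +178.571ms=1/4b
16) 3571.429ms=5b +714.286ms=1b
17) 4285.714ms=6b +714.286ms=1b
18) 5000.0ms=7b +714.286ms=1b
Σ=8b of 8 (84bpm 2/4) — PASS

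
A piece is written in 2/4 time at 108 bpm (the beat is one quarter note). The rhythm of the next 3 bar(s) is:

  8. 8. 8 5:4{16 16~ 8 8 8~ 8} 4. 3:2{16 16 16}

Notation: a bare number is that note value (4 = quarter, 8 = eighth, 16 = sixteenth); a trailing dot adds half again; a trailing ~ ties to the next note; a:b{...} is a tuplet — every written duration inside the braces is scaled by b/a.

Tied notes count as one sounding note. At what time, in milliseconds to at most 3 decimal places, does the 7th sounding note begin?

1. 0.0ms @ 0 + 416.667ms (3/4)
2. 416.667ms @ 3/4 + 416.667ms (3/4)
3. 833.333ms @ 3/2 + 277.778ms (1/2)
4. 1111.111ms @ 2 + 111.111ms (1/5)
5. 1222.222ms @ 11/5 + 333.333ms (3/5)
6. 1555.556ms @ 14/5 + 222.222ms (2/5)
7. 1777.778ms @ 16/5 + 444.444ms (4/5)
8. 2222.222ms @ 4 + 833.333ms (3/2)
9. 3055.556ms @ 11/2 + 92.593ms (1/6)
10. 3148.148ms @ 17/3 + 92.593ms (1/6)
11. 3240.741ms @ 35/6 + 92.593ms (1/6)

note 7 onset = 16/5b = 1777.778ms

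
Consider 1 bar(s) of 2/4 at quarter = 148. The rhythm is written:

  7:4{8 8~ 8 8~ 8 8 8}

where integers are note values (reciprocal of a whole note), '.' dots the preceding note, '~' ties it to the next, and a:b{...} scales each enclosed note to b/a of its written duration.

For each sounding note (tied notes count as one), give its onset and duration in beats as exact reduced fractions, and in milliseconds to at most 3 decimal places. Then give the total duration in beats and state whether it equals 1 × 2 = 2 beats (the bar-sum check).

1) 0.0ms=0b +115.83ms=2/7b
2) 115.83ms=2/7b +231.66ms=4/7b
3) 347.49ms=6/7b +231.66ms=4/7b
4) 579.151ms=10/7b +115.83ms=2/7b
5) 694.981ms=12/7b +115.83ms=2/7b
Σ=2b of 2 (148bpm 2/4) — PASS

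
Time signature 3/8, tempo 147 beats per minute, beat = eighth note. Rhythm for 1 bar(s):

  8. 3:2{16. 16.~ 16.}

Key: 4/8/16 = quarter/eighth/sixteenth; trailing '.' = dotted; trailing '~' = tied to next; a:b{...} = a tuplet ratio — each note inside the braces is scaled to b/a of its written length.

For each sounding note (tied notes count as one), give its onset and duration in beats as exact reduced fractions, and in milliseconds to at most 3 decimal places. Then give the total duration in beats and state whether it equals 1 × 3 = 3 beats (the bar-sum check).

1) 0.0ms=0b +612.245ms=3/2b
2) 612.245ms=3/2b +204.082ms=1/2b
3) 816.327ms=2b +408.163ms=1b
Σ=3b of 3 (147bpm 3/8) — PASS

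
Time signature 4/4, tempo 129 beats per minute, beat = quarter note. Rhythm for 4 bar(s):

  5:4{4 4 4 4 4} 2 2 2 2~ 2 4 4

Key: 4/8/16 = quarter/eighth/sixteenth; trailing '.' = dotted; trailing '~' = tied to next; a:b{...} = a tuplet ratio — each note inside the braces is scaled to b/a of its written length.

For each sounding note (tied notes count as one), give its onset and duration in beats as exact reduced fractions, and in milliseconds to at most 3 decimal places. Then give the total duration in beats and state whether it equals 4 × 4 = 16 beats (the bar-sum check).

1) 0.0ms=0b +372.093ms=4/5b
2) 372.093ms=4/5b +372.093ms=4/5b
3) 744.186ms=8/5b +372.093ms=4/5b
4) 1116.279ms=12/5b +372.093ms=4/5b
5) 1488.372ms=16/5b +372.093ms=4/5b
6) 1860.465ms=4b +930.233ms=2b
7) 2790.698ms=6b +930.233ms=2b
8) 3720.93ms=8b +930.233ms=2b
9) 4651.163ms=10b +1860.465ms=4b
10) 6511.628ms=14b +465.116ms=1b
11) 6976.744ms=15b +465.116ms=1b
Σ=16b of 16 (129bpm 4/4) — PASS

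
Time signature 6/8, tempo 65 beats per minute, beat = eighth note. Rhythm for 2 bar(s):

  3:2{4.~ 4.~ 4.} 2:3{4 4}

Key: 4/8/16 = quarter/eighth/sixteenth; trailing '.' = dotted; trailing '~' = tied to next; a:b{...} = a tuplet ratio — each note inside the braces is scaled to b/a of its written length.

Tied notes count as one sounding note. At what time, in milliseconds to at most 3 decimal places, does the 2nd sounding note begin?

note 2 onset = 6b = 5538.462ms

1. 0.0ms @ 0 + 5538.462ms (6)
2. 5538.462ms @ 6 + 2769.231ms (3)
3. 8307.692ms @ 9 + 2769.231ms (3)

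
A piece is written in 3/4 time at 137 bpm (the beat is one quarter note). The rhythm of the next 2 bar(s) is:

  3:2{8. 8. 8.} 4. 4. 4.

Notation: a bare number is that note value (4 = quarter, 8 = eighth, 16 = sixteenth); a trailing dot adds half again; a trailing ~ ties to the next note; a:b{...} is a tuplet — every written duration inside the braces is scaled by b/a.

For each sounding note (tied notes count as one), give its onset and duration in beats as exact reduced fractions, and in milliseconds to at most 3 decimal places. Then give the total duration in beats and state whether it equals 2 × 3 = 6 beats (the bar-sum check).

1) 0.0ms=0b +218.978ms=1/2b
2) 218.978ms=1/2b +218.978ms=1/2b
3) 437.956ms=1b +218.978ms=1/2b
4) 656.934ms=3/2b +656.934ms=3/2b
5) 1313.869ms=3b +656.934ms=3/2b
6) 1970.803ms=9/2b +656.934ms=3/2b
Σ=6b of 6 (137bpm 3/4) — PASS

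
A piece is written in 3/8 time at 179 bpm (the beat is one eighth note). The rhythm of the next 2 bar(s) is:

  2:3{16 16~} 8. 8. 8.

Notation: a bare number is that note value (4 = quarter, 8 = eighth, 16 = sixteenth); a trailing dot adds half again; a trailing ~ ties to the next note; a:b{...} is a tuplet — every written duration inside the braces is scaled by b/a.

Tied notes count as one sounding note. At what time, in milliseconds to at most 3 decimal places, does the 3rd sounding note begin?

note 3 onset = 3b = 1005.587ms

1. 0.0ms @ 0 + 251.397ms (3/4)
2. 251.397ms @ 3/4 + 754.19ms (9/4)
3. 1005.587ms @ 3 + 502.793ms (3/2)
4. 1508.38ms @ 9/2 + 502.793ms (3/2)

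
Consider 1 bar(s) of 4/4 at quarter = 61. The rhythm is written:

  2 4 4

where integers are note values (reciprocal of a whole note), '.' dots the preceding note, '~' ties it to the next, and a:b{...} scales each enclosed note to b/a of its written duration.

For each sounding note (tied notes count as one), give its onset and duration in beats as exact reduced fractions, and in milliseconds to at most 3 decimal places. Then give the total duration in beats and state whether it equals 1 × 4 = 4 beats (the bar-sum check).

1) 0.0ms=0b +1967.213ms=2b
2) 1967.213ms=2b +983.607ms=1b
3) 2950.82ms=3b +983.607ms=1b
Σ=4b of 4 (61bpm 4/4) — PASS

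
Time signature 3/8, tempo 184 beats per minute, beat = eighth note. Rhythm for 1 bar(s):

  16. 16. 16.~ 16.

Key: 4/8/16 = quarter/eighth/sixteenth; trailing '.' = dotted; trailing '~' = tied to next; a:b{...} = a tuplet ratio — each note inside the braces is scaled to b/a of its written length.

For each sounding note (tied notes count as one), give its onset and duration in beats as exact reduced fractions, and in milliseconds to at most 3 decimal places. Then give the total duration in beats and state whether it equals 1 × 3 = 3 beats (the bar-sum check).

1) 0.0ms=0b +244.565ms=3/4b
2) 244.565ms=3/4b +244.565ms=3/4b
3) 489.13ms=3/2b +489.13ms=3/2b
Σ=3b of 3 (184bpm 3/8) — PASS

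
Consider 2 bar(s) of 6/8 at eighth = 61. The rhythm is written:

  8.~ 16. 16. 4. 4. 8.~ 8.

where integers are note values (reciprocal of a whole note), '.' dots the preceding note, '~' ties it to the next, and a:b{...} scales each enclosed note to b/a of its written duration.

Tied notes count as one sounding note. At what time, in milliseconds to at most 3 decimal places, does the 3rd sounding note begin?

note 3 onset = 3b = 2950.82ms

1. 0.0ms @ 0 + 2213.115ms (9/4)
2. 2213.115ms @ 9/4 + 737.705ms (3/4)
3. 2950.82ms @ 3 + 2950.82ms (3)
4. 5901.639ms @ 6 + 2950.82ms (3)
5. 8852.459ms @ 9 + 2950.82ms (3)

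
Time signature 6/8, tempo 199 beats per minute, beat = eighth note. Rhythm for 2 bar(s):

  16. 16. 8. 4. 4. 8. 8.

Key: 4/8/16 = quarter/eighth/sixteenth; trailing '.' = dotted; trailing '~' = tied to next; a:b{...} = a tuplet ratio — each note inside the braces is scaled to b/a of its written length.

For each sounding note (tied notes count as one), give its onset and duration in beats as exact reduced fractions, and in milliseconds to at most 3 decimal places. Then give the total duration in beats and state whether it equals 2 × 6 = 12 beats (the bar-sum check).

1) 0.0ms=0b +226.131ms=3/4b
2) 226.131ms=3/4b +226.131ms=3/4b
3) 452.261ms=3/2b +452.261ms=3/2b
4) 904.523ms=3b +904.523ms=3b
5) 1809.045ms=6b +904.523ms=3b
6) 2713.568ms=9b +452.261ms=3/2b
7) 3165.829ms=21/2b +452.261ms=3/2b
Σ=12b of 12 (199bpm 6/8) — PASS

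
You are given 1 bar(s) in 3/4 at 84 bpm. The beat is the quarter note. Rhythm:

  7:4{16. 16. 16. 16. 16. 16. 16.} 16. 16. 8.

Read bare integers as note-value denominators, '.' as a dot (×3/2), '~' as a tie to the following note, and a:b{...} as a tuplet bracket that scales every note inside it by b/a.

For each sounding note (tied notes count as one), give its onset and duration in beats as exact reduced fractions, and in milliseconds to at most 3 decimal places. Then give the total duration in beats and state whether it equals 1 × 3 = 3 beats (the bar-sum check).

1) 0.0ms=0b +153.061ms=3/14b
2) 153.061ms=3/14b +153.061ms=3/14b
3) 306.122ms=3/7b +153.061ms=3/14b
4) 459.184ms=9/14b +153.061ms=3/14b
5) 612.245ms=6/7b +153.061ms=3/14b
6) 765.306ms=15/14b +153.061ms=3/14b
7) 918.367ms=9/7b +153.061ms=3/14b
8) 1071.429ms=3/2b +267.857ms=3/8b
9) 1339.286ms=15/8b +267.857ms=3/8b
10) 1607.143ms=9/4b +535.714ms=3/4b
Σ=3b of 3 (84bpm 3/4) — PASS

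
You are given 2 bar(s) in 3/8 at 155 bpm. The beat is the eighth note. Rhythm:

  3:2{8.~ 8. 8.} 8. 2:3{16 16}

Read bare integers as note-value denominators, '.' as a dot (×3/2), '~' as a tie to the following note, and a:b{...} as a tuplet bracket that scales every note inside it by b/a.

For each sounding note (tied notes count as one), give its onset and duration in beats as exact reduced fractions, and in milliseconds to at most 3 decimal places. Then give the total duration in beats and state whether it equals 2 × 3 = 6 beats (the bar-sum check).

1) 0.0ms=0b +774.194ms=2b
2) 774.194ms=2b +387.097ms=1b
3) 1161.29ms=3b +580.645ms=3/2b
4) 1741.935ms=9/2b +290.323ms=3/4b
5) 2032.258ms=21/4b +290.323ms=3/4b
Σ=6b of 6 (155bpm 3/8) — PASS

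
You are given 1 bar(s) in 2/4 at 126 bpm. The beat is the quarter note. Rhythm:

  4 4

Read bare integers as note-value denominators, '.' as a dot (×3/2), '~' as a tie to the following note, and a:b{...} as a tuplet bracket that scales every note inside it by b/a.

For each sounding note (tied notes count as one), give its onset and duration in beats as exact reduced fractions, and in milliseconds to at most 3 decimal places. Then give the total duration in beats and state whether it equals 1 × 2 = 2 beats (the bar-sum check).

1) 0.0ms=0b +476.19ms=1b
2) 476.19ms=1b +476.19ms=1b
Σ=2b of 2 (126bpm 2/4) — PASS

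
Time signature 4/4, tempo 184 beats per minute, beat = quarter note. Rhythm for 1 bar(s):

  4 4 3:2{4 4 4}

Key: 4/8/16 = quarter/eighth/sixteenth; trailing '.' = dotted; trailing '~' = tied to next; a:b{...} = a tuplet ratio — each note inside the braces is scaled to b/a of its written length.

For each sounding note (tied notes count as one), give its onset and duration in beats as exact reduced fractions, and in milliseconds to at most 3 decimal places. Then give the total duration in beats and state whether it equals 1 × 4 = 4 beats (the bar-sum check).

1) 0.0ms=0b +326.087ms=1b
2) 326.087ms=1b +326.087ms=1b
3) 652.174ms=2b +217.391ms=2/3b
4) 869.565ms=8/3b +217.391ms=2/3b
5) 1086.957ms=10/3b +217.391ms=2/3b
Σ=4b of 4 (184bpm 4/4) — PASS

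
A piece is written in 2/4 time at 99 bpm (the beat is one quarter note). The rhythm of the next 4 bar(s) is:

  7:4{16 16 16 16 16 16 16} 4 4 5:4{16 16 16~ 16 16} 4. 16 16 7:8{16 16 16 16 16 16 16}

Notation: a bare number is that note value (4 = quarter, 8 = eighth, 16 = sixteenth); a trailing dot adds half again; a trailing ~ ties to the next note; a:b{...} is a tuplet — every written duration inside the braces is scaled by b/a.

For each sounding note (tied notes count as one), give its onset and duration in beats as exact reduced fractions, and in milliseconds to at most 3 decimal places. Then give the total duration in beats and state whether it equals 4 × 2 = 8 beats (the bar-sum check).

1) 0.0ms=0b +86.58ms=1/7b
2) 86.58ms=1/7b +86.58ms=1/7b
3) 173.16ms=2/7b +86.58ms=1/7b
4) 259.74ms=3/7b +86.58ms=1/7b
5) 346.32ms=4/7b +86.58ms=1/7b
6) 432.9ms=5/7b +86.58ms=1/7b
7) 519.481ms=6/7b +86.58ms=1/7b
8) 606.061ms=1b +606.061ms=1b
9) 1212.121ms=2b +606.061ms=1b
10) 1818.182ms=3b +121.212ms=1/5b
11) 1939.394ms=16/5b +121.212ms=1/5b
12) 2060.606ms=17/5b +242.424ms=2/5b
13) 2303.03ms=19/5b +121.212ms=1/5b
14) 2424.242ms=4b +909.091ms=3/2b
15) 3333.333ms=11/2b +151.515ms=1/4b
16) 3484.848ms=23/4b +151.515ms=1/4b
17) 3636.364ms=6b +173.16ms=2/7b
18) 3809.524ms=44/7b +173.16ms=2/7b
19) 3982.684ms=46/7b +173.16ms=2/7b
20) 4155.844ms=48/7b +173.16ms=2/7b
21) 4329.004ms=50/7b +173.16ms=2/7b
22) 4502.165ms=52/7b +173.16ms=2/7b
23) 4675.325ms=54/7b +173.16ms=2/7b
Σ=8b of 8 (99bpm 2/4) — PASS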